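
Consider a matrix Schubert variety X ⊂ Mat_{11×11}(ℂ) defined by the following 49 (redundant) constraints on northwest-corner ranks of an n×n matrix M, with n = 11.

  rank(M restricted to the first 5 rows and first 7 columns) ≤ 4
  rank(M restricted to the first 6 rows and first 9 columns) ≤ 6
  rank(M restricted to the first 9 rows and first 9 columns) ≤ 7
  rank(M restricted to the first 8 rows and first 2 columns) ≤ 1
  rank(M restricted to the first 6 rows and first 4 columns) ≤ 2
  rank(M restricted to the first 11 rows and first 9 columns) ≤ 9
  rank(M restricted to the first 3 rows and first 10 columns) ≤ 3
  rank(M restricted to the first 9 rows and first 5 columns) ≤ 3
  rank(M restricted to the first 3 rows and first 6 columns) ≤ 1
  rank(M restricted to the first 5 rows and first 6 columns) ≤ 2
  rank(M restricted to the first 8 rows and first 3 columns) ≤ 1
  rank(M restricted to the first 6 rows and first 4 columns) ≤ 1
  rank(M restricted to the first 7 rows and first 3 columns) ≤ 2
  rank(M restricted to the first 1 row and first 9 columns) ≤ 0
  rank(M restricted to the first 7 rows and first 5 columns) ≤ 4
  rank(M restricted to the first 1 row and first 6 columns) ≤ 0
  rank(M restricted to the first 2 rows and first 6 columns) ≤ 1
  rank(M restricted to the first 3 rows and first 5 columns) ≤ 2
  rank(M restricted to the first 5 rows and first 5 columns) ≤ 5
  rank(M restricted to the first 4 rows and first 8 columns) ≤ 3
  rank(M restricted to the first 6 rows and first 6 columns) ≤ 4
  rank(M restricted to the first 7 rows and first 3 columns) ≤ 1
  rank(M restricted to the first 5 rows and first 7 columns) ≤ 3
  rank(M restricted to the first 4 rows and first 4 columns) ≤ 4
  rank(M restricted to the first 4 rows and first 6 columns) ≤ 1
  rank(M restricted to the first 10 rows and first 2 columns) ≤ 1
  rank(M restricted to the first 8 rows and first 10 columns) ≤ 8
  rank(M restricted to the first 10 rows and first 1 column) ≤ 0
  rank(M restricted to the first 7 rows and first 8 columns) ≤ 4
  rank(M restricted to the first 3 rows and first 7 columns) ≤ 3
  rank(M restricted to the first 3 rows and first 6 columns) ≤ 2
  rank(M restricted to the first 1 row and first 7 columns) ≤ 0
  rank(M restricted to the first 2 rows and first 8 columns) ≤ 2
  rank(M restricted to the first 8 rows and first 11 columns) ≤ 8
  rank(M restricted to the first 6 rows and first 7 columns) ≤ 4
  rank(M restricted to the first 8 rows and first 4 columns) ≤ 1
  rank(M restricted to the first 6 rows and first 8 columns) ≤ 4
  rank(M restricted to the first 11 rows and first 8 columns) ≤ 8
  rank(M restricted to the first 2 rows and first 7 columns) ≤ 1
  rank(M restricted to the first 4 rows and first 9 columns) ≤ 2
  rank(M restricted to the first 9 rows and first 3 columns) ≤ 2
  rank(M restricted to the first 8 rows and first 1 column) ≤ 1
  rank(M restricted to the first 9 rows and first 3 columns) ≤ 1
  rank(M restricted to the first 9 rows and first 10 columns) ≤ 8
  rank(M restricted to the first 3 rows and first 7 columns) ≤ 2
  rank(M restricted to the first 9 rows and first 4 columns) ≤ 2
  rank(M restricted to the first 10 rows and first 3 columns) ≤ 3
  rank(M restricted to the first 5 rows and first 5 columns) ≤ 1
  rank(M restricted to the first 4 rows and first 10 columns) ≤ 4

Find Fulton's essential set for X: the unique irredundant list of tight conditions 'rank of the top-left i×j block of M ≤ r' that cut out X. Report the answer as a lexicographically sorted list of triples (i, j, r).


Reconstructing r_w from the 49 given conditions:

  0, 0, 0, 0, 0, 0, 0, 0, 0, 1, 1
  0, 1, 1, 1, 1, 1, 1, 1, 1, 2, 2
  0, 1, 1, 1, 1, 1, 2, 2, 2, 3, 3
  0, 1, 1, 1, 1, 1, 2, 2, 2, 3, 4
  0, 1, 1, 1, 1, 2, 3, 3, 3, 4, 5
  0, 1, 1, 1, 2, 3, 4, 4, 4, 5, 6
  0, 1, 1, 1, 2, 3, 4, 4, 5, 6, 7
  0, 1, 1, 1, 2, 3, 4, 5, 6, 7, 8
  0, 1, 1, 2, 3, 4, 5, 6, 7, 8, 9
  0, 1, 2, 3, 4, 5, 6, 7, 8, 9, 10
  1, 2, 3, 4, 5, 6, 7, 8, 9, 10, 11

second differences of R give the permutation w = (10, 2, 7, 11, 6, 5, 9, 8, 4, 3, 1).

Rothe diagram D(w) (39 cells), 8 SE-corners (essential conditions):

[(1, 9, 0), (4, 6, 1), (4, 9, 2), (5, 5, 1), (7, 8, 4), (8, 4, 1), (9, 3, 1), (10, 1, 0)]


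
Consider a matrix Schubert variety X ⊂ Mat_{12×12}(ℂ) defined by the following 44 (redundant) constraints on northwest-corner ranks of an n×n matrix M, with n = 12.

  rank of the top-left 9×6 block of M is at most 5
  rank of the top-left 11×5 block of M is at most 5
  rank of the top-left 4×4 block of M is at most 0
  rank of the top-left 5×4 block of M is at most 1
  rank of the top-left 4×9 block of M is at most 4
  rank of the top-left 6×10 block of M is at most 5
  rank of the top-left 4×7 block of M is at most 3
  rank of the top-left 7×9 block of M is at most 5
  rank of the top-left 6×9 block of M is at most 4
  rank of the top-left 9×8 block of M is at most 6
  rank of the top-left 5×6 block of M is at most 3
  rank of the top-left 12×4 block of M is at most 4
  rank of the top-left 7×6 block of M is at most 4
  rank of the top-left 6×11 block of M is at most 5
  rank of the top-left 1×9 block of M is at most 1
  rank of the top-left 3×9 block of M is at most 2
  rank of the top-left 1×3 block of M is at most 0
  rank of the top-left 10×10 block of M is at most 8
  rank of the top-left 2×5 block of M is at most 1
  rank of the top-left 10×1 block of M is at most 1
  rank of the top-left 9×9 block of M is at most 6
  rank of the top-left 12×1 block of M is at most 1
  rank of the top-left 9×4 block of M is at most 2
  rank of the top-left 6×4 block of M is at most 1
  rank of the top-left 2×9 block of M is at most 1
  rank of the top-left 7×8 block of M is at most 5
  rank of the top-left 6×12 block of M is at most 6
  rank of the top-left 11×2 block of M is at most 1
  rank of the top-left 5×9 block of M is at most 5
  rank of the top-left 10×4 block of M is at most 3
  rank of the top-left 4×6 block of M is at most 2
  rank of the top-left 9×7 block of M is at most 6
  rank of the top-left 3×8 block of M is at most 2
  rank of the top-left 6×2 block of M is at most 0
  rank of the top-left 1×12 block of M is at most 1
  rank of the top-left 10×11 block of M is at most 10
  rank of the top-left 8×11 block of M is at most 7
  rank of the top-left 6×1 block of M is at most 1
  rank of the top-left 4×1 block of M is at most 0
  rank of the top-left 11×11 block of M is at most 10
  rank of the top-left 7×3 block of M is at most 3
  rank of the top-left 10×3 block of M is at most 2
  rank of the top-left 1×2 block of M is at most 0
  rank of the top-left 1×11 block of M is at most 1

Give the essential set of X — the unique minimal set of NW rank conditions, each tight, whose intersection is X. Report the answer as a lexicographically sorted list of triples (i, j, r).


Computing R[i][j] = min implied NW-rank bound (n=12, 44 conditions):

  i=1: 0 | 0 | 0 | 0 | 1 | 1 | 1 | 1 | 1 | 1 | 1 | 1
  i=2: 0 | 0 | 0 | 0 | 1 | 1 | 1 | 1 | 1 | 2 | 2 | 2
  i=3: 0 | 0 | 0 | 0 | 1 | 2 | 2 | 2 | 2 | 3 | 3 | 3
  i=4: 0 | 0 | 0 | 0 | 1 | 2 | 3 | 3 | 3 | 4 | 4 | 4
  i=5: 0 | 0 | 1 | 1 | 2 | 3 | 4 | 4 | 4 | 5 | 5 | 5
  i=6: 0 | 0 | 1 | 1 | 2 | 3 | 4 | 4 | 4 | 5 | 5 | 6
  i=7: 1 | 1 | 2 | 2 | 3 | 4 | 5 | 5 | 5 | 6 | 6 | 7
  i=8: 1 | 1 | 2 | 2 | 3 | 4 | 5 | 6 | 6 | 7 | 7 | 8
  i=9: 1 | 1 | 2 | 2 | 3 | 4 | 5 | 6 | 6 | 7 | 8 | 9
  i=10: 1 | 1 | 2 | 3 | 4 | 5 | 6 | 7 | 7 | 8 | 9 | 10
  i=11: 1 | 1 | 2 | 3 | 4 | 5 | 6 | 7 | 8 | 9 | 10 | 11
  i=12: 1 | 2 | 3 | 4 | 5 | 6 | 7 | 8 | 9 | 10 | 11 | 12

hence w(1..12) = (5, 10, 6, 7, 3, 12, 1, 8, 11, 4, 9, 2).

Fulton essential set (9 of the 35 Rothe cells):

[(2, 9, 1), (4, 4, 0), (6, 2, 0), (6, 4, 1), (6, 9, 4), (6, 11, 5), (9, 4, 2), (9, 9, 6), (11, 2, 1)]


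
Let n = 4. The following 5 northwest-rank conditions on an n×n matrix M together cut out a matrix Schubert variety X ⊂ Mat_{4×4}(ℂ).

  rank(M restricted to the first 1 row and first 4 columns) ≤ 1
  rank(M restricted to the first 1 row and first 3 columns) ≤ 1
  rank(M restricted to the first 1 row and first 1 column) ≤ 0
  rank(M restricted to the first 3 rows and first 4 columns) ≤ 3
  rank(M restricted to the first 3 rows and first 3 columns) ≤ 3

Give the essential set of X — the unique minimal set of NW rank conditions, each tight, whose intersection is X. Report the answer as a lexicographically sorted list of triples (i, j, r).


Computing R[i][j] = min implied NW-rank bound (n=4, 5 conditions):

  0 | 1 | 1 | 1
  1 | 2 | 2 | 2
  1 | 2 | 3 | 3
  1 | 2 | 3 | 4

hence w(1..4) = (2, 1, 3, 4).

ℓ(w)=1; the 1 essential cell (i,j,r):

[(1, 1, 0)]


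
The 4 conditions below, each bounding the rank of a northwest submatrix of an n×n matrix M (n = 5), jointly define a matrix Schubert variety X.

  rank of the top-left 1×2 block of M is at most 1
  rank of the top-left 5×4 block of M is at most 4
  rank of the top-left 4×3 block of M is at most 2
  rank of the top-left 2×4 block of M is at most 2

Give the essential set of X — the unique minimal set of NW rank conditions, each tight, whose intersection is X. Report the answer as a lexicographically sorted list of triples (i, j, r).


Reconstructing r_w from the 4 given conditions:

  i=1: 1 | 1 | 1 | 1 | 1
  i=2: 1 | 2 | 2 | 2 | 2
  i=3: 1 | 2 | 2 | 3 | 3
  i=4: 1 | 2 | 2 | 3 | 4
  i=5: 1 | 2 | 3 | 4 | 5

hence w(1..5) = (1, 2, 4, 5, 3).

Rothe diagram D(w) (2 cells), 1 SE-corner (essential condition):

[(4, 3, 2)]


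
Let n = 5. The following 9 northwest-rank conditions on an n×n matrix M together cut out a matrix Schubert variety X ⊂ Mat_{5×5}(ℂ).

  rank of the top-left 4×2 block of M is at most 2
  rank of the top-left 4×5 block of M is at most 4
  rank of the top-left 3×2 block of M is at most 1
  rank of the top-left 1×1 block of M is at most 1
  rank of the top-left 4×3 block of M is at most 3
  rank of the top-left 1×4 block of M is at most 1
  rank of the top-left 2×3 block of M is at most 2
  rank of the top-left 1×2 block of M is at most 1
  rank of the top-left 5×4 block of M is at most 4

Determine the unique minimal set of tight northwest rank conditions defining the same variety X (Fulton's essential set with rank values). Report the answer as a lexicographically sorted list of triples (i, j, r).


Recovering R(i,j) via the rank-extension bound from the 9 conditions:

  1  1  1  1  1
  1  1  2  2  2
  1  1  2  3  3
  1  2  3  4  4
  1  2  3  4  5

so w = (1, 3, 4, 2, 5).

1 SE-corner of the 2-cell Rothe diagram gives Ess(w):

[(3, 2, 1)]


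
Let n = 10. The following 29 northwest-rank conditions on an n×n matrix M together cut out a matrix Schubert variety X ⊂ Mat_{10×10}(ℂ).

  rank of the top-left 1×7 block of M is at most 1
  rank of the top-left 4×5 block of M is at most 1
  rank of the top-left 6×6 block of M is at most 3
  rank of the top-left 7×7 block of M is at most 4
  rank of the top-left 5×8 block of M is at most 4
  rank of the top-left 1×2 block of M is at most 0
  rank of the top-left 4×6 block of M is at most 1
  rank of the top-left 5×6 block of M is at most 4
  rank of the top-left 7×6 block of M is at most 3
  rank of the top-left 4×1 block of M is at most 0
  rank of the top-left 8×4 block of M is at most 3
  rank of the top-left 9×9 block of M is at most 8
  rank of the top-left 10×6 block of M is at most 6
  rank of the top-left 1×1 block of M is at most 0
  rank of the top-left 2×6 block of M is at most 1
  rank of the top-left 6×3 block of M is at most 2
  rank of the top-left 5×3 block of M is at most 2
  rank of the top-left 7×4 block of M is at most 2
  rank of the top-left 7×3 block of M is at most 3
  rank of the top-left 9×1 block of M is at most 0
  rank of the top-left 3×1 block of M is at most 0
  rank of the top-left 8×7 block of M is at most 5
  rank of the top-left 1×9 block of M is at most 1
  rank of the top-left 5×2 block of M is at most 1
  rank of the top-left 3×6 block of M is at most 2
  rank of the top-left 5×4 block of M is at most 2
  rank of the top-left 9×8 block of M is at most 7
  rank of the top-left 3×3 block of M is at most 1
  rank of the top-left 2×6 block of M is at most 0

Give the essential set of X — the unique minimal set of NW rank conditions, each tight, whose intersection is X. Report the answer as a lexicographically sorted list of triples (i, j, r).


Rank table r_w(10×10) implied by the 29 constraints:

  R[1]: 0 0 0 0 0 0 1 1 1 1
  R[2]: 0 0 0 0 0 0 1 2 2 2
  R[3]: 0 1 1 1 1 1 2 3 3 3
  R[4]: 0 1 1 1 1 1 2 3 4 4
  R[5]: 0 1 2 2 2 2 3 4 5 5
  R[6]: 0 1 2 2 3 3 4 5 6 6
  R[7]: 0 1 2 2 3 3 4 5 6 7
  R[8]: 0 1 2 3 4 4 5 6 7 8
  R[9]: 0 1 2 3 4 5 6 7 8 9
  R[10]: 1 2 3 4 5 6 7 8 9 10

the unique w with this rank table is (7, 8, 2, 9, 3, 5, 10, 4, 6, 1).

|D(w)|=26, |Ess(w)|=5:

[(2, 6, 0), (4, 6, 1), (7, 4, 2), (7, 6, 3), (9, 1, 0)]


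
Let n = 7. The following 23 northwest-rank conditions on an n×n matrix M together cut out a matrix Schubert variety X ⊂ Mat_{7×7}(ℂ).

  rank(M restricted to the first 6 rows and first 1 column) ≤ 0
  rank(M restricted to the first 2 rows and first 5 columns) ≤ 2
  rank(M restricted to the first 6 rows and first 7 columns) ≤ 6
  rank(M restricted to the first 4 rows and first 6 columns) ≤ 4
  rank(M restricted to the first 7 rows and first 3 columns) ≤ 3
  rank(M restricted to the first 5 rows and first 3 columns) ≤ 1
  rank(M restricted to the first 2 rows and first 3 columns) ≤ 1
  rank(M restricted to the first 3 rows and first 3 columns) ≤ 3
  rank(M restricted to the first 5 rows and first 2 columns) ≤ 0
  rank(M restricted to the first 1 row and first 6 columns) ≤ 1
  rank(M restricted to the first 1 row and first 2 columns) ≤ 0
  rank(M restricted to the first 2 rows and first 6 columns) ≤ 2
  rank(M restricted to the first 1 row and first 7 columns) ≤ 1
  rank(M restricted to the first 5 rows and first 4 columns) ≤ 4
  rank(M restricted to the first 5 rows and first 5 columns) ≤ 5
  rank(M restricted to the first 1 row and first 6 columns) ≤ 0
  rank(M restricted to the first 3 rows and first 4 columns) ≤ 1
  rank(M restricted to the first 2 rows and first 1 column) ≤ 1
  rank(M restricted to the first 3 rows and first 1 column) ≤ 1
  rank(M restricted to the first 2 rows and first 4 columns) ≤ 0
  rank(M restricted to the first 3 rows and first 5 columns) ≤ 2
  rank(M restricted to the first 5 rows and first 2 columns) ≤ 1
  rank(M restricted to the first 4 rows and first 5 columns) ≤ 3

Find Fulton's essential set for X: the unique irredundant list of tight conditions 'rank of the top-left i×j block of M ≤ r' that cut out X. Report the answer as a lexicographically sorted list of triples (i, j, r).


Reconstructing r_w from the 23 given conditions:

  R[1]: 0  0  0  0  0  0  1
  R[2]: 0  0  0  0  1  1  2
  R[3]: 0  0  1  1  2  2  3
  R[4]: 0  0  1  2  3  3  4
  R[5]: 0  0  1  2  3  4  5
  R[6]: 0  1  2  3  4  5  6
  R[7]: 1  2  3  4  5  6  7

giving w = (7, 5, 3, 4, 6, 2, 1) via Δ²R.

D(w) has 17 cells with 4 SE-corners; essential set:

[(1, 6, 0), (2, 4, 0), (5, 2, 0), (6, 1, 0)]


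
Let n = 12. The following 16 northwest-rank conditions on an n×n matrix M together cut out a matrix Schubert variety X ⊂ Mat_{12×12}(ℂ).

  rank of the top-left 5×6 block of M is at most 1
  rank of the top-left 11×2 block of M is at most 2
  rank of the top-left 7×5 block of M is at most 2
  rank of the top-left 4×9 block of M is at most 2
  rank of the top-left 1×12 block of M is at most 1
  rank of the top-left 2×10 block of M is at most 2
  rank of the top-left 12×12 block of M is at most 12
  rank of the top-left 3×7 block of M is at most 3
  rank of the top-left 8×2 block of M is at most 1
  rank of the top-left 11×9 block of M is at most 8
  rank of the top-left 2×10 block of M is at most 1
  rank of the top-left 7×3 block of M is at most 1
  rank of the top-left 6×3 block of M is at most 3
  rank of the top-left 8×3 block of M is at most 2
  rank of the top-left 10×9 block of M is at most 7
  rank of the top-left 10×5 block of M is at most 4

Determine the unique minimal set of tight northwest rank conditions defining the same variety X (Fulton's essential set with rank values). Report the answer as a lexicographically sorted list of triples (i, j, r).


Reconstructing r_w from the 16 given conditions:

  1 | 1 | 1 | 1 | 1 | 1 | 1 | 1 | 1 | 1 | 1 | 1
  1 | 1 | 1 | 1 | 1 | 1 | 1 | 1 | 1 | 1 | 2 | 2
  1 | 1 | 1 | 1 | 1 | 1 | 2 | 2 | 2 | 2 | 3 | 3
  1 | 1 | 1 | 1 | 1 | 1 | 2 | 2 | 2 | 3 | 4 | 4
  1 | 1 | 1 | 1 | 1 | 1 | 2 | 3 | 3 | 4 | 5 | 5
  1 | 1 | 1 | 2 | 2 | 2 | 3 | 4 | 4 | 5 | 6 | 6
  1 | 1 | 1 | 2 | 2 | 3 | 4 | 5 | 5 | 6 | 7 | 7
  1 | 1 | 2 | 3 | 3 | 4 | 5 | 6 | 6 | 7 | 8 | 8
  1 | 2 | 3 | 4 | 4 | 5 | 6 | 7 | 7 | 8 | 9 | 9
  1 | 2 | 3 | 4 | 4 | 5 | 6 | 7 | 7 | 8 | 9 | 10
  1 | 2 | 3 | 4 | 5 | 6 | 7 | 8 | 8 | 9 | 10 | 11
  1 | 2 | 3 | 4 | 5 | 6 | 7 | 8 | 9 | 10 | 11 | 12

second differences of R give the permutation w = (1, 11, 7, 10, 8, 4, 6, 3, 2, 12, 5, 9).

Fulton essential set (8 of the 34 Rothe cells):

[(2, 10, 1), (4, 9, 2), (5, 6, 1), (7, 3, 1), (7, 5, 2), (8, 2, 1), (10, 5, 4), (10, 9, 7)]


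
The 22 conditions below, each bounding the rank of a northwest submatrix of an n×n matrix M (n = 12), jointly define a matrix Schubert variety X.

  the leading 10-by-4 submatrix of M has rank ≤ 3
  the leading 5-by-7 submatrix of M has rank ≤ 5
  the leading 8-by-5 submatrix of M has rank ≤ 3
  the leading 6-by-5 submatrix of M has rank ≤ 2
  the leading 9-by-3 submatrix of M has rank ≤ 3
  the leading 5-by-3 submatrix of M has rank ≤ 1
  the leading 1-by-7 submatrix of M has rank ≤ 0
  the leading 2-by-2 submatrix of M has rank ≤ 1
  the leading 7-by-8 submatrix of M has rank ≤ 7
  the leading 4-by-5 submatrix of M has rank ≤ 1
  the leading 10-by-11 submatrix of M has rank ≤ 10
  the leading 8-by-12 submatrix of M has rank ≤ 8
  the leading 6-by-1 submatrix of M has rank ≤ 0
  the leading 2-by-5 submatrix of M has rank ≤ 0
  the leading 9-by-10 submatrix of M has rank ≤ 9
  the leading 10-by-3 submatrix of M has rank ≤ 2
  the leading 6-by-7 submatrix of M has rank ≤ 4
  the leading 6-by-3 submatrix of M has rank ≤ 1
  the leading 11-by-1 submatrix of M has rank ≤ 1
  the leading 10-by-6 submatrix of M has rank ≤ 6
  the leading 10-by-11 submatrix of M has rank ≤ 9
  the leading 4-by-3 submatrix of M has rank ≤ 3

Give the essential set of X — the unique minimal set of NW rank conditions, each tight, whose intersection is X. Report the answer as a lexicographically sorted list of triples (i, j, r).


Propagating the 22 rank bounds to every northwest block:

  i=1: 0 0 0 0 0 0 0 1 1 1 1 1
  i=2: 0 0 0 0 0 1 1 2 2 2 2 2
  i=3: 0 1 1 1 1 2 2 3 3 3 3 3
  i=4: 0 1 1 1 1 2 3 4 4 4 4 4
  i=5: 0 1 1 2 2 3 4 5 5 5 5 5
  i=6: 0 1 1 2 2 3 4 5 6 6 6 6
  i=7: 1 2 2 3 3 4 5 6 7 7 7 7
  i=8: 1 2 2 3 3 4 5 6 7 8 8 8
  i=9: 1 2 2 3 4 5 6 7 8 9 9 9
  i=10: 1 2 2 3 4 5 6 7 8 9 9 10
  i=11: 1 2 3 4 5 6 7 8 9 10 10 11
  i=12: 1 2 3 4 5 6 7 8 9 10 11 12

giving w = (8, 6, 2, 7, 4, 9, 1, 10, 5, 12, 3, 11) via Δ²R.

D(w) has 27 cells with 9 SE-corners; essential set:

[(1, 7, 0), (2, 5, 0), (4, 5, 1), (6, 1, 0), (6, 3, 1), (6, 5, 2), (8, 5, 3), (10, 3, 2), (10, 11, 9)]


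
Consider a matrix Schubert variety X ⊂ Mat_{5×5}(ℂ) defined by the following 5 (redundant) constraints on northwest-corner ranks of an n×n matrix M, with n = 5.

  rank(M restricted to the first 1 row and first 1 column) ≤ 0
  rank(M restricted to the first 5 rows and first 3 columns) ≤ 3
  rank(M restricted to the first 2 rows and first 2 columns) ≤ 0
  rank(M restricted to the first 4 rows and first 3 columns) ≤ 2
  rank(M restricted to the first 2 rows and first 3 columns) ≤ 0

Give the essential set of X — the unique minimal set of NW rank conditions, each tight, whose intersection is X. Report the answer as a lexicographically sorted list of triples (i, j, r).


Recovering R(i,j) via the rank-extension bound from the 5 conditions:

  R[1]: 0 | 0 | 0 | 1 | 1
  R[2]: 0 | 0 | 0 | 1 | 2
  R[3]: 1 | 1 | 1 | 2 | 3
  R[4]: 1 | 2 | 2 | 3 | 4
  R[5]: 1 | 2 | 3 | 4 | 5

so w = (4, 5, 1, 2, 3).

D(w) has 6 cells with 1 SE-corner; essential set:

[(2, 3, 0)]


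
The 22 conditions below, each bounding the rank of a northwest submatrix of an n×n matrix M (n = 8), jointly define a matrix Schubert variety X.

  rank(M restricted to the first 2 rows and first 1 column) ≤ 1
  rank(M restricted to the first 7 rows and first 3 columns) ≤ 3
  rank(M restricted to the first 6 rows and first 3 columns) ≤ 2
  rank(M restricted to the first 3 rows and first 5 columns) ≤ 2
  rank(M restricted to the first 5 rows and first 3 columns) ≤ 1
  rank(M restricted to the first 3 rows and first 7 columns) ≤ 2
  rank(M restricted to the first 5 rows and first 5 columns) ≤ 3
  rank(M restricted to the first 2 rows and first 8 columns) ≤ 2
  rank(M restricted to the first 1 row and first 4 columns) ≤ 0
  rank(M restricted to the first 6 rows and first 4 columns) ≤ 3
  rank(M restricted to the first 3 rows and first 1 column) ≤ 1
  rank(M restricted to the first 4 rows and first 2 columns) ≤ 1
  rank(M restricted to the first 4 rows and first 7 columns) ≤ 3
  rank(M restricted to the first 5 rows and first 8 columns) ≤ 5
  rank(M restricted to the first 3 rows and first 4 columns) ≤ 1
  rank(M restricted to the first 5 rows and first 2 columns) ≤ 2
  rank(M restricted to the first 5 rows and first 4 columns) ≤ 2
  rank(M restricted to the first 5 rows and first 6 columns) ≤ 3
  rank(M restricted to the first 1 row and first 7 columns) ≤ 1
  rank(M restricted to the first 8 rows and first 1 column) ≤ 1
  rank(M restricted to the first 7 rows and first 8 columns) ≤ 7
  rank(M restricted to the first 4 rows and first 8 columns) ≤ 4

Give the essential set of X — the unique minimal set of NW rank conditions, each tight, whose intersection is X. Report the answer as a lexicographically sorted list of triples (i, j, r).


Propagating the 22 rank bounds to every northwest block:

  R[1]: 0 0 0 0 1 1 1 1
  R[2]: 1 1 1 1 2 2 2 2
  R[3]: 1 1 1 1 2 2 2 3
  R[4]: 1 1 1 2 3 3 3 4
  R[5]: 1 1 1 2 3 3 4 5
  R[6]: 1 2 2 3 4 4 5 6
  R[7]: 1 2 3 4 5 5 6 7
  R[8]: 1 2 3 4 5 6 7 8

reading off 1-entries of Δ²R: w = (5, 1, 8, 4, 7, 2, 3, 6).

ℓ(w)=14; the 5 essential cells (i,j,r):

[(1, 4, 0), (3, 4, 1), (3, 7, 2), (5, 3, 1), (5, 6, 3)]


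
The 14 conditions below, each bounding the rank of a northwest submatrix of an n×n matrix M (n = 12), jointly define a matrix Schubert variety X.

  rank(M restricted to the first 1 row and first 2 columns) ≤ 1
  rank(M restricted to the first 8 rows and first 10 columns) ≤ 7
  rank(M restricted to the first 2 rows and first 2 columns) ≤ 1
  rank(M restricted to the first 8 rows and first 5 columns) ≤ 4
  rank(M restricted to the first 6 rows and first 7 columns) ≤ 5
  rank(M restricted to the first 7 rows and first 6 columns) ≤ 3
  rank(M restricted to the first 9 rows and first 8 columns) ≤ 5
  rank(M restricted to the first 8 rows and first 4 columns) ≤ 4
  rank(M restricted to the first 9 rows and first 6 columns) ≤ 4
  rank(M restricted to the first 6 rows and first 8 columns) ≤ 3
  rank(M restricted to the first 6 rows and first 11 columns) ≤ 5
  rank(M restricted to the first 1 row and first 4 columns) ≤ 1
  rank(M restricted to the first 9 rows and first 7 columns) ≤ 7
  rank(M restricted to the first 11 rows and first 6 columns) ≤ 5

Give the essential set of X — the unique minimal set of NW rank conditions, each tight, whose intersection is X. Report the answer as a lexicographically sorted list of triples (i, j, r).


The tightest implied rank at each (i,j), from the 14 conditions:

  row 1: 1  1  1  1  1  1  1  1  1  1  1  1
  row 2: 1  1  2  2  2  2  2  2  2  2  2  2
  row 3: 1  2  3  3  3  3  3  3  3  3  3  3
  row 4: 1  2  3  3  3  3  3  3  4  4  4  4
  row 5: 1  2  3  3  3  3  3  3  4  5  5  5
  row 6: 1  2  3  3  3  3  3  3  4  5  5  6
  row 7: 1  2  3  3  3  3  4  4  5  6  6  7
  row 8: 1  2  3  4  4  4  5  5  6  7  7  8
  row 9: 1  2  3  4  4  4  5  5  6  7  8  9
  row 10: 1  2  3  4  5  5  6  6  7  8  9  10
  row 11: 1  2  3  4  5  5  6  7  8  9  10  11
  row 12: 1  2  3  4  5  6  7  8  9  10  11  12

reading off 1-entries of Δ²R: w = (1, 3, 2, 9, 10, 12, 7, 4, 11, 5, 8, 6).

Fulton essential set (7 of the 24 Rothe cells):

[(2, 2, 1), (6, 8, 3), (6, 11, 5), (7, 6, 3), (9, 6, 4), (9, 8, 5), (11, 6, 5)]


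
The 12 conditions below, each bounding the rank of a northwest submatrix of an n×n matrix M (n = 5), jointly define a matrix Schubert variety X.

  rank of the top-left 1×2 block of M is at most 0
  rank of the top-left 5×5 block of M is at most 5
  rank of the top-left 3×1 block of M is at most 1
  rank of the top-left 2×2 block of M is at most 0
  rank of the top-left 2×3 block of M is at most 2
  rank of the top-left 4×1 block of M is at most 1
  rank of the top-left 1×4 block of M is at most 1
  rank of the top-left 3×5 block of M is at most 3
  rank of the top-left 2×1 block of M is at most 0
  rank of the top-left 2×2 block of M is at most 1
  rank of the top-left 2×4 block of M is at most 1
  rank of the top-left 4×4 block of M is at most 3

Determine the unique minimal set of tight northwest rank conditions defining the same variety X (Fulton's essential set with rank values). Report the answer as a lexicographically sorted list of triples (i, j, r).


Reconstructing r_w from the 12 given conditions:

  i=1: 0, 0, 1, 1, 1
  i=2: 0, 0, 1, 1, 2
  i=3: 1, 1, 2, 2, 3
  i=4: 1, 2, 3, 3, 4
  i=5: 1, 2, 3, 4, 5

the unique w with this rank table is (3, 5, 1, 2, 4).

D(w) has 5 cells with 2 SE-corners; essential set:

[(2, 2, 0), (2, 4, 1)]


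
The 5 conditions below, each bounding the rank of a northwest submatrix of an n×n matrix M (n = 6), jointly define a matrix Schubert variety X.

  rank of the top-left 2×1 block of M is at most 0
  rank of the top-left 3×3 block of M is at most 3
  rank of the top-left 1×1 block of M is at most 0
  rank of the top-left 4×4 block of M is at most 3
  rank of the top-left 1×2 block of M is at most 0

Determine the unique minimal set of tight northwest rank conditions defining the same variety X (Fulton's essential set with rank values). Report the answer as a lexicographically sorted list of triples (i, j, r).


Reconstructing r_w from the 5 given conditions:

  R[1]: 0 | 0 | 1 | 1 | 1 | 1
  R[2]: 0 | 1 | 2 | 2 | 2 | 2
  R[3]: 1 | 2 | 3 | 3 | 3 | 3
  R[4]: 1 | 2 | 3 | 3 | 4 | 4
  R[5]: 1 | 2 | 3 | 4 | 5 | 5
  R[6]: 1 | 2 | 3 | 4 | 5 | 6

so w = (3, 2, 1, 5, 4, 6).

Rothe diagram D(w) (4 cells), 3 SE-corners (essential conditions):

[(1, 2, 0), (2, 1, 0), (4, 4, 3)]


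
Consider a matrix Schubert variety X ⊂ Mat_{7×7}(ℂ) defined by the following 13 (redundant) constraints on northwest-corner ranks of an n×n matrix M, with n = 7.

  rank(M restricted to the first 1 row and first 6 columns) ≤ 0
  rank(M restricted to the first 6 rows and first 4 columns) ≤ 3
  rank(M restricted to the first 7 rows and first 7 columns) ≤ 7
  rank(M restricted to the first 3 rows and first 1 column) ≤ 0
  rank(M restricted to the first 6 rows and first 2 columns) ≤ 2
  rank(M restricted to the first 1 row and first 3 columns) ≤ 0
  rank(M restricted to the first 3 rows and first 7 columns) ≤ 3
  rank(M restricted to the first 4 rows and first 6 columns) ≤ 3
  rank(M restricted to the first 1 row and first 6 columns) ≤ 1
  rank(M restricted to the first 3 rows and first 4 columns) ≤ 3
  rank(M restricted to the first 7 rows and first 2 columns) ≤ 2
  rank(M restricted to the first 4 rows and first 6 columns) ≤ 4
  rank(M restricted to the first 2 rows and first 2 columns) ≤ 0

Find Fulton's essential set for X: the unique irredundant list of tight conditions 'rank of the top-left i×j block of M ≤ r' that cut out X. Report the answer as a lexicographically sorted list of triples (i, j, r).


The tightest implied rank at each (i,j), from the 13 conditions:

  0 0 0 0 0 0 1
  0 0 1 1 1 1 2
  0 1 2 2 2 2 3
  1 2 3 3 3 3 4
  1 2 3 3 4 4 5
  1 2 3 3 4 5 6
  1 2 3 4 5 6 7

hence w(1..7) = (7, 3, 2, 1, 5, 6, 4).

|D(w)|=11, |Ess(w)|=4:

[(1, 6, 0), (2, 2, 0), (3, 1, 0), (6, 4, 3)]


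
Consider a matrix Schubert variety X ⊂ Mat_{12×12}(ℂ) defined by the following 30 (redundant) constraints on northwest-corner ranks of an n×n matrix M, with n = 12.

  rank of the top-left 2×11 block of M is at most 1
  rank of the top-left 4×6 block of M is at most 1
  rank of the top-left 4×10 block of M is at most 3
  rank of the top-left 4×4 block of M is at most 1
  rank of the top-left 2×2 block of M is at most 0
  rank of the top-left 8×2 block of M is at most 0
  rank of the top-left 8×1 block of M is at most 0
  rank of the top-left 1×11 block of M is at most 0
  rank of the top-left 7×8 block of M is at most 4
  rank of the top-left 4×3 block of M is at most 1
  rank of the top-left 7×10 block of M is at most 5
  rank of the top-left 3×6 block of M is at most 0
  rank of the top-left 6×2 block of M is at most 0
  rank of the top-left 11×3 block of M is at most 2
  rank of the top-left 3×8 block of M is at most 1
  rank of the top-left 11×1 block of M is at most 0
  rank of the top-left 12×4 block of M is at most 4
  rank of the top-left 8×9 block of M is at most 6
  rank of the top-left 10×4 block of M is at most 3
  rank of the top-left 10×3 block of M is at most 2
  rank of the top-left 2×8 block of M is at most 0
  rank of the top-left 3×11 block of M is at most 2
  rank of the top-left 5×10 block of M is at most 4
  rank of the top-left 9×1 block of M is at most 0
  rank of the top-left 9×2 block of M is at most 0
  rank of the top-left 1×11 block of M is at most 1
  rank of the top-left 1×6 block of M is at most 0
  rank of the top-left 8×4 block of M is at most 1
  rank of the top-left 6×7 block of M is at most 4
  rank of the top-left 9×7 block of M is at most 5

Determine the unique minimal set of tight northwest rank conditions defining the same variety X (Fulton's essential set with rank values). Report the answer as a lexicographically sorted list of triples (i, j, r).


Reconstructing r_w from the 30 given conditions:

  0, 0, 0, 0, 0, 0, 0, 0, 0, 0, 0, 1
  0, 0, 0, 0, 0, 0, 0, 0, 1, 1, 1, 2
  0, 0, 0, 0, 0, 0, 1, 1, 2, 2, 2, 3
  0, 0, 1, 1, 1, 1, 2, 2, 3, 3, 3, 4
  0, 0, 1, 1, 2, 2, 3, 3, 4, 4, 4, 5
  0, 0, 1, 1, 2, 3, 4, 4, 5, 5, 5, 6
  0, 0, 1, 1, 2, 3, 4, 4, 5, 5, 6, 7
  0, 0, 1, 1, 2, 3, 4, 5, 6, 6, 7, 8
  0, 0, 1, 2, 3, 4, 5, 6, 7, 7, 8, 9
  0, 1, 2, 3, 4, 5, 6, 7, 8, 8, 9, 10
  0, 1, 2, 3, 4, 5, 6, 7, 8, 9, 10, 11
  1, 2, 3, 4, 5, 6, 7, 8, 9, 10, 11, 12

giving w = (12, 9, 7, 3, 5, 6, 11, 8, 4, 2, 10, 1) via Δ²R.

D(w) has 45 cells with 8 SE-corners; essential set:

[(1, 11, 0), (2, 8, 0), (3, 6, 0), (7, 8, 4), (7, 10, 5), (8, 4, 1), (9, 2, 0), (11, 1, 0)]


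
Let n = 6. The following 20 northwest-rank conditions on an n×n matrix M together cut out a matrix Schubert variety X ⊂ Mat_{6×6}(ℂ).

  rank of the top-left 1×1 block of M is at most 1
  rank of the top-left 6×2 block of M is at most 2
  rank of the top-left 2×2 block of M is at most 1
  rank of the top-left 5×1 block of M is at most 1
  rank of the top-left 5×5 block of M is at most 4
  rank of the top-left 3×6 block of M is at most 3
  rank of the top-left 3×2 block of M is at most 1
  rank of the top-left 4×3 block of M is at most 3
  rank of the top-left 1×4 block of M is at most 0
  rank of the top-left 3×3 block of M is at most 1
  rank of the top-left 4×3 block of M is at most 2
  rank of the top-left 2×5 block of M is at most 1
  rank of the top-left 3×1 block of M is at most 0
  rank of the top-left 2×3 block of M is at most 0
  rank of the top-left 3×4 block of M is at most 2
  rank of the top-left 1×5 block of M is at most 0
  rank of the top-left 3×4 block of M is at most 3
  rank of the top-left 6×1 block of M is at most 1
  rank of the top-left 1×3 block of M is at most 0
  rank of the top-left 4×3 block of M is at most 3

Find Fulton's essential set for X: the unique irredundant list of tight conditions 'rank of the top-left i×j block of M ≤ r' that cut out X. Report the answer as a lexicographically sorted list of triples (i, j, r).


Recovering R(i,j) via the rank-extension bound from the 20 conditions:

  row 1: 0  0  0  0  0  1
  row 2: 0  0  0  1  1  2
  row 3: 0  1  1  2  2  3
  row 4: 1  2  2  3  3  4
  row 5: 1  2  3  4  4  5
  row 6: 1  2  3  4  5  6

second differences of R give the permutation w = (6, 4, 2, 1, 3, 5).

3 SE-corners of the 9-cell Rothe diagram give Ess(w):

[(1, 5, 0), (2, 3, 0), (3, 1, 0)]


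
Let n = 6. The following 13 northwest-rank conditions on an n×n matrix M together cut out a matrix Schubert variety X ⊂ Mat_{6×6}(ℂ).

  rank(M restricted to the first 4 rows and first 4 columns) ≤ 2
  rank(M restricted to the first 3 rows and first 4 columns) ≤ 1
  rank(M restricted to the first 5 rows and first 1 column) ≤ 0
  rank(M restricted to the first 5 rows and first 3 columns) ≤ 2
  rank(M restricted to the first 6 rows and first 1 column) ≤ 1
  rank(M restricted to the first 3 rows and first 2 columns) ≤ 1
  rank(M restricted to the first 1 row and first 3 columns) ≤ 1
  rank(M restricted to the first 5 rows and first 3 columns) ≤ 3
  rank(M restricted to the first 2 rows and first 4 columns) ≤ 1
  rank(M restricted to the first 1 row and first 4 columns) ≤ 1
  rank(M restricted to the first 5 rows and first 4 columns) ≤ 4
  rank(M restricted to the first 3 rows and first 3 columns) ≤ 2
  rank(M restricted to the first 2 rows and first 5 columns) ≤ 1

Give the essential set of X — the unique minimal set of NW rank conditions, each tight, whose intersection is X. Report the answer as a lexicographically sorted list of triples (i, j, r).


Computing R[i][j] = min implied NW-rank bound (n=6, 13 conditions):

  R[1]: 0 | 1 | 1 | 1 | 1 | 1
  R[2]: 0 | 1 | 1 | 1 | 1 | 2
  R[3]: 0 | 1 | 1 | 1 | 2 | 3
  R[4]: 0 | 1 | 2 | 2 | 3 | 4
  R[5]: 0 | 1 | 2 | 3 | 4 | 5
  R[6]: 1 | 2 | 3 | 4 | 5 | 6

reading off 1-entries of Δ²R: w = (2, 6, 5, 3, 4, 1).

Rothe diagram D(w) (10 cells), 3 SE-corners (essential conditions):

[(2, 5, 1), (3, 4, 1), (5, 1, 0)]


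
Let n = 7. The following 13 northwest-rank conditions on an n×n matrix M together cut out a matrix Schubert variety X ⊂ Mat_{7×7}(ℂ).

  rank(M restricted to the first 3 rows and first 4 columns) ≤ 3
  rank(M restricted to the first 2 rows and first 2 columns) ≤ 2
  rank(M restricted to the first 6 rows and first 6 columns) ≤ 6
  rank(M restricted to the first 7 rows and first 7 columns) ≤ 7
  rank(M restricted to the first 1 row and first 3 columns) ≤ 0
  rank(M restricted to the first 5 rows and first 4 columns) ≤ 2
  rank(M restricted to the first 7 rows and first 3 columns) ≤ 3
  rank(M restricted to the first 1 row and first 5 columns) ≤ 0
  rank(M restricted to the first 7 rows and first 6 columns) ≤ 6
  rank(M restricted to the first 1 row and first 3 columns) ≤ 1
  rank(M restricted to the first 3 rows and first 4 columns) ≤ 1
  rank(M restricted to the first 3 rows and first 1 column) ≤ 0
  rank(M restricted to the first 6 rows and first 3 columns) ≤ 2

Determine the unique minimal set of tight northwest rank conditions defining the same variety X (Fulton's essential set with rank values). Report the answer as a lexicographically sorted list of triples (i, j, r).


Reconstructing r_w from the 13 given conditions:

  R[1]: 0, 0, 0, 0, 0, 1, 1
  R[2]: 0, 1, 1, 1, 1, 2, 2
  R[3]: 0, 1, 1, 1, 2, 3, 3
  R[4]: 1, 2, 2, 2, 3, 4, 4
  R[5]: 1, 2, 2, 2, 3, 4, 5
  R[6]: 1, 2, 2, 3, 4, 5, 6
  R[7]: 1, 2, 3, 4, 5, 6, 7

reading off 1-entries of Δ²R: w = (6, 2, 5, 1, 7, 4, 3).

ℓ(w)=12; the 5 essential cells (i,j,r):

[(1, 5, 0), (3, 1, 0), (3, 4, 1), (5, 4, 2), (6, 3, 2)]


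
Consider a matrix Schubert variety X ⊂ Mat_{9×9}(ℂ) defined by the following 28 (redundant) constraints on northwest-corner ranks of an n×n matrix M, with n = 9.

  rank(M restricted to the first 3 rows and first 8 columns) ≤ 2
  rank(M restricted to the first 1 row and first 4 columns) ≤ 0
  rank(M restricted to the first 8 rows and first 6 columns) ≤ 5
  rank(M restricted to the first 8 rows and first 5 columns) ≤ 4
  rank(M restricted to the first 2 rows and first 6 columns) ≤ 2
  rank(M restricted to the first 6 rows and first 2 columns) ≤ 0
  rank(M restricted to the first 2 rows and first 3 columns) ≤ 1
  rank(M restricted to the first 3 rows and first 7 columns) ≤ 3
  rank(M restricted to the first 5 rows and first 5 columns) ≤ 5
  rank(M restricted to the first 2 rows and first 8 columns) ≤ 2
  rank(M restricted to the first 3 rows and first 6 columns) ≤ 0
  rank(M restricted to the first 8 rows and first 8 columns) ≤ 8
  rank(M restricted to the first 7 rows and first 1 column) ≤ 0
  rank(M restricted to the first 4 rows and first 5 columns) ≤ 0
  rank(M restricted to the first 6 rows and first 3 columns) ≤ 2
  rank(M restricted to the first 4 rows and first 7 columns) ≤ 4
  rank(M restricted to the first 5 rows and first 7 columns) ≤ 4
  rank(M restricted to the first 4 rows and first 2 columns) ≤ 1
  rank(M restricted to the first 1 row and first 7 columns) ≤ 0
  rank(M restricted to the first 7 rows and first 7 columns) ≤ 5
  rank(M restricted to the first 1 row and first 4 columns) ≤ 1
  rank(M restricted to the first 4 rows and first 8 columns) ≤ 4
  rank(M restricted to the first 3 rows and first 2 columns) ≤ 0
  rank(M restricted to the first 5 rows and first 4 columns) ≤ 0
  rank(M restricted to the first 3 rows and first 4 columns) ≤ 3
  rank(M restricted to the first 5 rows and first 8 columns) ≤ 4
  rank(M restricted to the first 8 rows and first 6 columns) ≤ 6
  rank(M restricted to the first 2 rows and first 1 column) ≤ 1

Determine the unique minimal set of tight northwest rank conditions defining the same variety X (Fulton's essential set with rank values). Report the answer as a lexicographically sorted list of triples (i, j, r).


Rank table r_w(9×9) implied by the 28 constraints:

  0, 0, 0, 0, 0, 0, 0, 1, 1
  0, 0, 0, 0, 0, 0, 1, 2, 2
  0, 0, 0, 0, 0, 0, 1, 2, 3
  0, 0, 0, 0, 0, 1, 2, 3, 4
  0, 0, 0, 0, 1, 2, 3, 4, 5
  0, 0, 1, 1, 2, 3, 4, 5, 6
  0, 1, 2, 2, 3, 4, 5, 6, 7
  1, 2, 3, 3, 4, 5, 6, 7, 8
  1, 2, 3, 4, 5, 6, 7, 8, 9

so w = (8, 7, 9, 6, 5, 3, 2, 1, 4).

Rothe diagram D(w) (31 cells), 6 SE-corners (essential conditions):

[(1, 7, 0), (3, 6, 0), (4, 5, 0), (5, 4, 0), (6, 2, 0), (7, 1, 0)]


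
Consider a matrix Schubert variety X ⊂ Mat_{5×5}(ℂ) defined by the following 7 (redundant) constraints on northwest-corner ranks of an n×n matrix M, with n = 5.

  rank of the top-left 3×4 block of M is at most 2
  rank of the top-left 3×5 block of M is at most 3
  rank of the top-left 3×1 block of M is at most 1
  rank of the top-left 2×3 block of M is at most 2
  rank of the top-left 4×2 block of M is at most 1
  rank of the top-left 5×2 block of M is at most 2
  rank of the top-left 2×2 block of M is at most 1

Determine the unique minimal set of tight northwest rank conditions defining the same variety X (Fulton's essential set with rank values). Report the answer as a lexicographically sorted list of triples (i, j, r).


The tightest implied rank at each (i,j), from the 7 conditions:

  row 1: 1, 1, 1, 1, 1
  row 2: 1, 1, 2, 2, 2
  row 3: 1, 1, 2, 2, 3
  row 4: 1, 1, 2, 3, 4
  row 5: 1, 2, 3, 4, 5

hence w(1..5) = (1, 3, 5, 4, 2).

2 SE-corners of the 4-cell Rothe diagram give Ess(w):

[(3, 4, 2), (4, 2, 1)]


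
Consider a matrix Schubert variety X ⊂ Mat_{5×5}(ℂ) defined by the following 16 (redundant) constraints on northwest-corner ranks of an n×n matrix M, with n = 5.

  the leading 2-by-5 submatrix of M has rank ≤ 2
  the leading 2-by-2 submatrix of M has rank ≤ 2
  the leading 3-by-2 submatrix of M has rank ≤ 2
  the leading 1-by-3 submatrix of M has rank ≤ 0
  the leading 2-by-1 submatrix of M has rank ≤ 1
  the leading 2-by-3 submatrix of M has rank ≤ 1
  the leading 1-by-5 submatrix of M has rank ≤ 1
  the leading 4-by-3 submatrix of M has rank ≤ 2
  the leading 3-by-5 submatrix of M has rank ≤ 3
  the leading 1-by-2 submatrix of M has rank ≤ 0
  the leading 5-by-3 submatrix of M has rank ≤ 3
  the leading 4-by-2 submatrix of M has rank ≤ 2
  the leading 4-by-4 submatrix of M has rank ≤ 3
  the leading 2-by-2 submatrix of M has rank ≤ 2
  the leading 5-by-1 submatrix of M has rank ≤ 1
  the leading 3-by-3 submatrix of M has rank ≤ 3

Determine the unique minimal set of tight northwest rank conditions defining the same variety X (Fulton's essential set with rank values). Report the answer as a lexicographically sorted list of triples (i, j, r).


Computing R[i][j] = min implied NW-rank bound (n=5, 16 conditions):

  0  0  0  1  1
  1  1  1  2  2
  1  2  2  3  3
  1  2  2  3  4
  1  2  3  4  5

giving w = (4, 1, 2, 5, 3) via Δ²R.

|D(w)|=4, |Ess(w)|=2:

[(1, 3, 0), (4, 3, 2)]
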